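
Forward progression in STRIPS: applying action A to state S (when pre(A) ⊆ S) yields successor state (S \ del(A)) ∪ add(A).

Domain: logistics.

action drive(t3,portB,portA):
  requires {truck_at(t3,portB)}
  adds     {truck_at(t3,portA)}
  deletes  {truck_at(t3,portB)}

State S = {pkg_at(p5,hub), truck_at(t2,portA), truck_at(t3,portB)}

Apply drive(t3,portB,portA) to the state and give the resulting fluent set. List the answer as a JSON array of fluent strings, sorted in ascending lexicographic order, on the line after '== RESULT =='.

Progress:
  pre ⊆ S: {truck_at(t3,portB)} ⊆ S  — applicable
  S \ del = {pkg_at(p5,hub), truck_at(t2,portA)}
  ∪ add   = {pkg_at(p5,hub), truck_at(t2,portA), truck_at(t3,portA)}

== RESULT ==
["pkg_at(p5,hub)", "truck_at(t2,portA)", "truck_at(t3,portA)"]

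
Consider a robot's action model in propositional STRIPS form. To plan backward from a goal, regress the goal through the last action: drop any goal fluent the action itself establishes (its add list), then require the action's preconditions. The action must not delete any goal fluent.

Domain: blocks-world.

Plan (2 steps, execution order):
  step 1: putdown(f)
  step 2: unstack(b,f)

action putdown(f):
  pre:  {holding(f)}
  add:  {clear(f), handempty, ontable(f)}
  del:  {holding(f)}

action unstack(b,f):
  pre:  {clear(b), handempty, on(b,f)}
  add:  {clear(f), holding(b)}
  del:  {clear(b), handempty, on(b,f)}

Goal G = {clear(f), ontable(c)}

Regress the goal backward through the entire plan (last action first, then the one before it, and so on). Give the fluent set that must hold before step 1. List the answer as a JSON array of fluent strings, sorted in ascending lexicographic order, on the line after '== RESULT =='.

Regress step by step:
  through step 2 (unstack(b,f)): drop {clear(f)}, keep {ontable(c)}, require {clear(b), handempty, on(b,f)}
    → {clear(b), handempty, on(b,f), ontable(c)}
  through step 1 (putdown(f)): drop {handempty}, keep {clear(b), on(b,f), ontable(c)}, require {holding(f)}
    → {clear(b), holding(f), on(b,f), ontable(c)}

== RESULT ==
["clear(b)", "holding(f)", "on(b,f)", "ontable(c)"]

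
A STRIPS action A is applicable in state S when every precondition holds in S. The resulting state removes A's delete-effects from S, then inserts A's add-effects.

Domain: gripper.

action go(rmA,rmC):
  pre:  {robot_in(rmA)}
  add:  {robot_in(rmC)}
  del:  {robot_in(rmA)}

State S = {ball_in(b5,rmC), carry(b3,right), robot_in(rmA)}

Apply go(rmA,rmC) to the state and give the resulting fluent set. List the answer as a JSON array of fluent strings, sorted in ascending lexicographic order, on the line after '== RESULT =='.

Compute (S \ del) ∪ add:
  pre ⊆ S: {robot_in(rmA)} ⊆ S  — applicable
  S \ del = {ball_in(b5,rmC), carry(b3,right)}
  ∪ add   = {ball_in(b5,rmC), carry(b3,right), robot_in(rmC)}

== RESULT ==
["ball_in(b5,rmC)", "carry(b3,right)", "robot_in(rmC)"]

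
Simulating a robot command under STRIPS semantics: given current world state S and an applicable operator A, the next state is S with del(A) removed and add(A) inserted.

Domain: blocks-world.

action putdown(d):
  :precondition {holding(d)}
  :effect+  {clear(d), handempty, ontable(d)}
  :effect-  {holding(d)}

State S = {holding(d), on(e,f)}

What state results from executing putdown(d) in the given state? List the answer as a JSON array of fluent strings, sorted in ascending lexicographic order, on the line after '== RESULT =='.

Progress:
  pre ⊆ S: {holding(d)} ⊆ S  — applicable
  S \ del = {on(e,f)}
  ∪ add   = {clear(d), handempty, on(e,f), ontable(d)}

== RESULT ==
["clear(d)", "handempty", "on(e,f)", "ontable(d)"]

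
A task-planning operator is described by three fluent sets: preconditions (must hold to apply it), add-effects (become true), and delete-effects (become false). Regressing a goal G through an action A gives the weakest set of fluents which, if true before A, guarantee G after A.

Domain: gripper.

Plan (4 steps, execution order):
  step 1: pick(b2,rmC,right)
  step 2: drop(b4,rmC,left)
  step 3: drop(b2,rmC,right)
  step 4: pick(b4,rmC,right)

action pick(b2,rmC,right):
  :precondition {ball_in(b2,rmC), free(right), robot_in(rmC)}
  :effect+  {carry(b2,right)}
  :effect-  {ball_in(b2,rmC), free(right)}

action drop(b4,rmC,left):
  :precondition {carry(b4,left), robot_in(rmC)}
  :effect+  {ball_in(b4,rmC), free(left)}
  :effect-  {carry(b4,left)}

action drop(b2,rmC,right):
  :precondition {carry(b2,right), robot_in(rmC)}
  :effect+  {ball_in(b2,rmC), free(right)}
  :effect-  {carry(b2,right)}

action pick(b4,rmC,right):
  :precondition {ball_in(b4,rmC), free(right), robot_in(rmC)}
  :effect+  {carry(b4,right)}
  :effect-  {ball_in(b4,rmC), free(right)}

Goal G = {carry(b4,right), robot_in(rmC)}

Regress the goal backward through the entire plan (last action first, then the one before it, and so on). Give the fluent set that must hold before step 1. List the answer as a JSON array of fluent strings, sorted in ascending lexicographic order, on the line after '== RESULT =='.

Regress step by step:
  through step 4 (pick(b4,rmC,right)): drop {carry(b4,right)}, keep {robot_in(rmC)}, require {ball_in(b4,rmC), free(right), robot_in(rmC)}
    → {ball_in(b4,rmC), free(right), robot_in(rmC)}
  through step 3 (drop(b2,rmC,right)): drop {free(right)}, keep {ball_in(b4,rmC), robot_in(rmC)}, require {carry(b2,right), robot_in(rmC)}
    → {ball_in(b4,rmC), carry(b2,right), robot_in(rmC)}
  through step 2 (drop(b4,rmC,left)): drop {ball_in(b4,rmC)}, keep {carry(b2,right), robot_in(rmC)}, require {carry(b4,left), robot_in(rmC)}
    → {carry(b2,right), carry(b4,left), robot_in(rmC)}
  through step 1 (pick(b2,rmC,right)): drop {carry(b2,right)}, keep {carry(b4,left), robot_in(rmC)}, require {ball_in(b2,rmC), free(right), robot_in(rmC)}
    → {ball_in(b2,rmC), carry(b4,left), free(right), robot_in(rmC)}

== RESULT ==
["ball_in(b2,rmC)", "carry(b4,left)", "free(right)", "robot_in(rmC)"]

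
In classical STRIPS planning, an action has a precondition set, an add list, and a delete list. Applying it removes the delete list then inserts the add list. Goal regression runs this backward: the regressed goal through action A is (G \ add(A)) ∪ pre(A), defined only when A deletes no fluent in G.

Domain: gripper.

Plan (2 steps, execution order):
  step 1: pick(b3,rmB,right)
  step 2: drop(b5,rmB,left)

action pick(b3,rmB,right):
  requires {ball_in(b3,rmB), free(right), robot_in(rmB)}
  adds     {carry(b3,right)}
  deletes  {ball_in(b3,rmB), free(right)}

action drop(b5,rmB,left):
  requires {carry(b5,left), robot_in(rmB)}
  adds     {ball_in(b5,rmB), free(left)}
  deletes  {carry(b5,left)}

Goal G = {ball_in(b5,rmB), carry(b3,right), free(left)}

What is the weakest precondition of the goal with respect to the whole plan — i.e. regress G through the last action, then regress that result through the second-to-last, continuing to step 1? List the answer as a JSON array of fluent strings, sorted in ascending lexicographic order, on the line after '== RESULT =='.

Work backward from the goal:
  through step 2 (drop(b5,rmB,left)): drop {ball_in(b5,rmB), free(left)}, keep {carry(b3,right)}, require {carry(b5,left), robot_in(rmB)}
    → {carry(b3,right), carry(b5,left), robot_in(rmB)}
  through step 1 (pick(b3,rmB,right)): drop {carry(b3,right)}, keep {carry(b5,left), robot_in(rmB)}, require {ball_in(b3,rmB), free(right), robot_in(rmB)}
    → {ball_in(b3,rmB), carry(b5,left), free(right), robot_in(rmB)}

== RESULT ==
["ball_in(b3,rmB)", "carry(b5,left)", "free(right)", "robot_in(rmB)"]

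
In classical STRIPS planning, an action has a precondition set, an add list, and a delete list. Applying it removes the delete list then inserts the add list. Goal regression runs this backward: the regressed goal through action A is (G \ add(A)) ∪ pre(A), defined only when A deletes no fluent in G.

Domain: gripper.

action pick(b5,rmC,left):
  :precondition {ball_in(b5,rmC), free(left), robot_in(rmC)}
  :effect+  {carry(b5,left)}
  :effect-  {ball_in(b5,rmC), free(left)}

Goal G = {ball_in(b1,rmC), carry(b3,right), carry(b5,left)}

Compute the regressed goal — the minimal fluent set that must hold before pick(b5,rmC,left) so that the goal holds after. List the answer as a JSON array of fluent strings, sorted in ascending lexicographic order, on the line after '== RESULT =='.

Regress:
  G ∩ del = {}  (empty — regression defined)
  G \ add = {ball_in(b1,rmC), carry(b3,right), carry(b5,left)} \ {carry(b5,left)} = {ball_in(b1,rmC), carry(b3,right)}
  ∪ pre   = {ball_in(b1,rmC), carry(b3,right)} ∪ {ball_in(b5,rmC), free(left), robot_in(rmC)}
          = {ball_in(b1,rmC), ball_in(b5,rmC), carry(b3,right), free(left), robot_in(rmC)}

== RESULT ==
["ball_in(b1,rmC)", "ball_in(b5,rmC)", "carry(b3,right)", "free(left)", "robot_in(rmC)"]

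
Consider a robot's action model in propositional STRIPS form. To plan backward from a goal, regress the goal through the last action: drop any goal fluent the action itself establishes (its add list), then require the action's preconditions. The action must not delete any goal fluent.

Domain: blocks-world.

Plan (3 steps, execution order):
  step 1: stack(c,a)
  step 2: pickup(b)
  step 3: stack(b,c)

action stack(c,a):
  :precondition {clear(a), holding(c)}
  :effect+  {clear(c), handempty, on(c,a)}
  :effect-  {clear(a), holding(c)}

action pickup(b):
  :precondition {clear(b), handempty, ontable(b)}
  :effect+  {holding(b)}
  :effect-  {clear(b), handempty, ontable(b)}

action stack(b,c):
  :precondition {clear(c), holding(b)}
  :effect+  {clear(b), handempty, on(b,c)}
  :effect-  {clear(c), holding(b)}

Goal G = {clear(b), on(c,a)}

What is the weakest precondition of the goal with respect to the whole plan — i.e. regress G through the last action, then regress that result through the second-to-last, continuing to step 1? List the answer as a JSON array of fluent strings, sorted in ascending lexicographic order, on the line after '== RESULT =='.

Regress step by step:
  through step 3 (stack(b,c)): drop {clear(b)}, keep {on(c,a)}, require {clear(c), holding(b)}
    → {clear(c), holding(b), on(c,a)}
  through step 2 (pickup(b)): drop {holding(b)}, keep {clear(c), on(c,a)}, require {clear(b), handempty, ontable(b)}
    → {clear(b), clear(c), handempty, on(c,a), ontable(b)}
  through step 1 (stack(c,a)): drop {clear(c), handempty, on(c,a)}, keep {clear(b), ontable(b)}, require {clear(a), holding(c)}
    → {clear(a), clear(b), holding(c), ontable(b)}

== RESULT ==
["clear(a)", "clear(b)", "holding(c)", "ontable(b)"]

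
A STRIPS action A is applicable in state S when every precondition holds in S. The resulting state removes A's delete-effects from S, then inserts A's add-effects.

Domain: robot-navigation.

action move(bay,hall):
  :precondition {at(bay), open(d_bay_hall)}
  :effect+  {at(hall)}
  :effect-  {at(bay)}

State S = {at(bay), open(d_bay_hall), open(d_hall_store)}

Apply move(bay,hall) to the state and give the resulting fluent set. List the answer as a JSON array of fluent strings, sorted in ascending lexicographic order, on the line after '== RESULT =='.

Compute (S \ del) ∪ add:
  pre ⊆ S: {at(bay), open(d_bay_hall)} ⊆ S  — applicable
  S \ del = {open(d_bay_hall), open(d_hall_store)}
  ∪ add   = {at(hall), open(d_bay_hall), open(d_hall_store)}

== RESULT ==
["at(hall)", "open(d_bay_hall)", "open(d_hall_store)"]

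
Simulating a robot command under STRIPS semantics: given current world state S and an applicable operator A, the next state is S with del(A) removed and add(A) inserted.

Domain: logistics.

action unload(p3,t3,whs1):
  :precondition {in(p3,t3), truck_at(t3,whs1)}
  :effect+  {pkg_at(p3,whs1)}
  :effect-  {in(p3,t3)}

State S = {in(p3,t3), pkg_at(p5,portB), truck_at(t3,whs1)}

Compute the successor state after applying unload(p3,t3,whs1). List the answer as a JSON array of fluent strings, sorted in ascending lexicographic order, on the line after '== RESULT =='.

Compute (S \ del) ∪ add:
  pre ⊆ S: {in(p3,t3), truck_at(t3,whs1)} ⊆ S  — applicable
  S \ del = {pkg_at(p5,portB), truck_at(t3,whs1)}
  ∪ add   = {pkg_at(p3,whs1), pkg_at(p5,portB), truck_at(t3,whs1)}

== RESULT ==
["pkg_at(p3,whs1)", "pkg_at(p5,portB)", "truck_at(t3,whs1)"]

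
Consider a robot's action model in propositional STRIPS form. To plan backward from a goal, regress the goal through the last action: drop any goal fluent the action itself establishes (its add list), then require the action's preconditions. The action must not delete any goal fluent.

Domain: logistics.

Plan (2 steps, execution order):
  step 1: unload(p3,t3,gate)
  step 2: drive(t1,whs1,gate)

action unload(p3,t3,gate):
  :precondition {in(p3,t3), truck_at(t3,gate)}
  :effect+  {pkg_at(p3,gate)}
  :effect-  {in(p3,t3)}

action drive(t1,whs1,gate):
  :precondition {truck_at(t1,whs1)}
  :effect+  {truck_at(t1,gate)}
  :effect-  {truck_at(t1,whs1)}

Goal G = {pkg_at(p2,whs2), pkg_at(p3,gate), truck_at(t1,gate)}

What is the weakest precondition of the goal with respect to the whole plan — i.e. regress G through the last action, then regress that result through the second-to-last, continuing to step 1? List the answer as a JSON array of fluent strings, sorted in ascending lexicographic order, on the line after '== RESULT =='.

Regress step by step:
  through step 2 (drive(t1,whs1,gate)): drop {truck_at(t1,gate)}, keep {pkg_at(p2,whs2), pkg_at(p3,gate)}, require {truck_at(t1,whs1)}
    → {pkg_at(p2,whs2), pkg_at(p3,gate), truck_at(t1,whs1)}
  through step 1 (unload(p3,t3,gate)): drop {pkg_at(p3,gate)}, keep {pkg_at(p2,whs2), truck_at(t1,whs1)}, require {in(p3,t3), truck_at(t3,gate)}
    → {in(p3,t3), pkg_at(p2,whs2), truck_at(t1,whs1), truck_at(t3,gate)}

== RESULT ==
["in(p3,t3)", "pkg_at(p2,whs2)", "truck_at(t1,whs1)", "truck_at(t3,gate)"]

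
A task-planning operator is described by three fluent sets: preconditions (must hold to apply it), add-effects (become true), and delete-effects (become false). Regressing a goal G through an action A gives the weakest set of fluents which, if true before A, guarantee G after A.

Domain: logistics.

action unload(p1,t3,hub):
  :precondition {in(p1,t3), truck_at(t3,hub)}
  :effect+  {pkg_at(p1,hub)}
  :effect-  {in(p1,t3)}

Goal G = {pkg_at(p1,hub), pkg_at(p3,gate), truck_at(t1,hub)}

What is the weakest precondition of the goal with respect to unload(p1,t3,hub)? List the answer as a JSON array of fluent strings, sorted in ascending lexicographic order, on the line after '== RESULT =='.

Regress:
  G ∩ del = {}  (empty — regression defined)
  G \ add = {pkg_at(p1,hub), pkg_at(p3,gate), truck_at(t1,hub)} \ {pkg_at(p1,hub)} = {pkg_at(p3,gate), truck_at(t1,hub)}
  ∪ pre   = {pkg_at(p3,gate), truck_at(t1,hub)} ∪ {in(p1,t3), truck_at(t3,hub)}
          = {in(p1,t3), pkg_at(p3,gate), truck_at(t1,hub), truck_at(t3,hub)}

== RESULT ==
["in(p1,t3)", "pkg_at(p3,gate)", "truck_at(t1,hub)", "truck_at(t3,hub)"]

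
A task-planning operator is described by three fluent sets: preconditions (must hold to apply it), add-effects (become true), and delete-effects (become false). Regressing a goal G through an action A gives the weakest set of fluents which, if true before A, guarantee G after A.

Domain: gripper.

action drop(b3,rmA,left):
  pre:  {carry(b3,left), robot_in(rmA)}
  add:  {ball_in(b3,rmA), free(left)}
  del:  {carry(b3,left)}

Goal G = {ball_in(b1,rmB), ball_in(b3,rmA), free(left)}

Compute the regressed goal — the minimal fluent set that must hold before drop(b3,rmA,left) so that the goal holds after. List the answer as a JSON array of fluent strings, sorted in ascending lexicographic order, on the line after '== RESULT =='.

Compute (G \ add) ∪ pre:
  G ∩ del = {}  (empty — regression defined)
  G \ add = {ball_in(b1,rmB), ball_in(b3,rmA), free(left)} \ {ball_in(b3,rmA), free(left)} = {ball_in(b1,rmB)}
  ∪ pre   = {ball_in(b1,rmB)} ∪ {carry(b3,left), robot_in(rmA)}
          = {ball_in(b1,rmB), carry(b3,left), robot_in(rmA)}

== RESULT ==
["ball_in(b1,rmB)", "carry(b3,left)", "robot_in(rmA)"]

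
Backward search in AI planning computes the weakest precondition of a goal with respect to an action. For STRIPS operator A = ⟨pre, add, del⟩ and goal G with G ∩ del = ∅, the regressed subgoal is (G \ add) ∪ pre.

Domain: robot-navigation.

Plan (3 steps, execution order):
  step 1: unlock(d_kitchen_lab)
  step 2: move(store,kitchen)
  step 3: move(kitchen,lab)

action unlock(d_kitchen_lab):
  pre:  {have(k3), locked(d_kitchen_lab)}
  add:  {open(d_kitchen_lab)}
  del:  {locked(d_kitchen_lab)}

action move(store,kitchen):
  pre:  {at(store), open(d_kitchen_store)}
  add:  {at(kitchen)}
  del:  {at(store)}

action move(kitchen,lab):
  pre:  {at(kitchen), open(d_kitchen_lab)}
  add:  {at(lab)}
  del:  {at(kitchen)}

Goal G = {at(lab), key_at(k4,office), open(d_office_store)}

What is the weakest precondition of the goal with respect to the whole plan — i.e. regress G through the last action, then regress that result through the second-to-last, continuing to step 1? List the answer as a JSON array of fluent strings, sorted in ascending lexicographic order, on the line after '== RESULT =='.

Work backward from the goal:
  through step 3 (move(kitchen,lab)): drop {at(lab)}, keep {key_at(k4,office), open(d_office_store)}, require {at(kitchen), open(d_kitchen_lab)}
    → {at(kitchen), key_at(k4,office), open(d_kitchen_lab), open(d_office_store)}
  through step 2 (move(store,kitchen)): drop {at(kitchen)}, keep {key_at(k4,office), open(d_kitchen_lab), open(d_office_store)}, require {at(store), open(d_kitchen_store)}
    → {at(store), key_at(k4,office), open(d_kitchen_lab), open(d_kitchen_store), open(d_office_store)}
  through step 1 (unlock(d_kitchen_lab)): drop {open(d_kitchen_lab)}, keep {at(store), key_at(k4,office), open(d_kitchen_store), open(d_office_store)}, require {have(k3), locked(d_kitchen_lab)}
    → {at(store), have(k3), key_at(k4,office), locked(d_kitchen_lab), open(d_kitchen_store), open(d_office_store)}

== RESULT ==
["at(store)", "have(k3)", "key_at(k4,office)", "locked(d_kitchen_lab)", "open(d_kitchen_store)", "open(d_office_store)"]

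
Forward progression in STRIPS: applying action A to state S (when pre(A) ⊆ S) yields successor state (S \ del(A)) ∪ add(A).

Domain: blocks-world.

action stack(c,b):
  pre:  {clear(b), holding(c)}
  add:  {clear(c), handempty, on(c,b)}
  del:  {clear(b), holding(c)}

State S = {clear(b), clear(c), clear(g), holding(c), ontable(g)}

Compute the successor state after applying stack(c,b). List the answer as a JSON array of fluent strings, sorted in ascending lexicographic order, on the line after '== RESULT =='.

Progress:
  pre ⊆ S: {clear(b), holding(c)} ⊆ S  — applicable
  S \ del = {clear(c), clear(g), ontable(g)}
  ∪ add   = {clear(c), clear(g), handempty, on(c,b), ontable(g)}

== RESULT ==
["clear(c)", "clear(g)", "handempty", "on(c,b)", "ontable(g)"]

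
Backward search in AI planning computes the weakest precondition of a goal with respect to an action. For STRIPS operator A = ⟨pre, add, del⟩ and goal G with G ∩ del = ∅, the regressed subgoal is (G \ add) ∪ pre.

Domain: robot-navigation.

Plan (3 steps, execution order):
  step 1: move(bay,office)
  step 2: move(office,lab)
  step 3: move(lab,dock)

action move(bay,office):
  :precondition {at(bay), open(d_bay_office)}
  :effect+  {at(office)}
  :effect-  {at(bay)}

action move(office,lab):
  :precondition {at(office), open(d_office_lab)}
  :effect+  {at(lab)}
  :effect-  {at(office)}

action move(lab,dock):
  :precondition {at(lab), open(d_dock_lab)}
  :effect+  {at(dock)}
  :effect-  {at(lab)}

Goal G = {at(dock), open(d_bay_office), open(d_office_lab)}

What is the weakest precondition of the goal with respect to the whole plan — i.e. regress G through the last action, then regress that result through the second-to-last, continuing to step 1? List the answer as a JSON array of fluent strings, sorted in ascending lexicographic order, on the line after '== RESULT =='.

Regress step by step:
  through step 3 (move(lab,dock)): drop {at(dock)}, keep {open(d_bay_office), open(d_office_lab)}, require {at(lab), open(d_dock_lab)}
    → {at(lab), open(d_bay_office), open(d_dock_lab), open(d_office_lab)}
  through step 2 (move(office,lab)): drop {at(lab)}, keep {open(d_bay_office), open(d_dock_lab), open(d_office_lab)}, require {at(office), open(d_office_lab)}
    → {at(office), open(d_bay_office), open(d_dock_lab), open(d_office_lab)}
  through step 1 (move(bay,office)): drop {at(office)}, keep {open(d_bay_office), open(d_dock_lab), open(d_office_lab)}, require {at(bay), open(d_bay_office)}
    → {at(bay), open(d_bay_office), open(d_dock_lab), open(d_office_lab)}

== RESULT ==
["at(bay)", "open(d_bay_office)", "open(d_dock_lab)", "open(d_office_lab)"]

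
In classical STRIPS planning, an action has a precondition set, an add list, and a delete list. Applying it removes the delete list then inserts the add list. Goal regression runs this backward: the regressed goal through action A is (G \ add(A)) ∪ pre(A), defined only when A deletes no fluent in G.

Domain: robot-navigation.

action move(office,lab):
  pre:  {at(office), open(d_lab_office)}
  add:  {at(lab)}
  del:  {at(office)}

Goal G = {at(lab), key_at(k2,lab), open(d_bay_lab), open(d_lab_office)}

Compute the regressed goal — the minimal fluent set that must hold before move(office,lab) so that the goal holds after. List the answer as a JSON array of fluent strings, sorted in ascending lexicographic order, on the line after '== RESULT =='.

Regress:
  G ∩ del = {}  (empty — regression defined)
  G \ add = {at(lab), key_at(k2,lab), open(d_bay_lab), open(d_lab_office)} \ {at(lab)} = {key_at(k2,lab), open(d_bay_lab), open(d_lab_office)}
  ∪ pre   = {key_at(k2,lab), open(d_bay_lab), open(d_lab_office)} ∪ {at(office), open(d_lab_office)}
          = {at(office), key_at(k2,lab), open(d_bay_lab), open(d_lab_office)}

== RESULT ==
["at(office)", "key_at(k2,lab)", "open(d_bay_lab)", "open(d_lab_office)"]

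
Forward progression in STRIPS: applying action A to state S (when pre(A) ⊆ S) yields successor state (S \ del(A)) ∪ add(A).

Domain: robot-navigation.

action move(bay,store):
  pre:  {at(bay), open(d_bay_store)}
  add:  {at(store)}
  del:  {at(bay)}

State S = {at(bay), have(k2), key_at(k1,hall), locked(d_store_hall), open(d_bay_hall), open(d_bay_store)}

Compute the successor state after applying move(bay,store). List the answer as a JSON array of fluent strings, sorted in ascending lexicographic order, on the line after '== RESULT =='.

Progress:
  pre ⊆ S: {at(bay), open(d_bay_store)} ⊆ S  — applicable
  S \ del = {have(k2), key_at(k1,hall), locked(d_store_hall), open(d_bay_hall), open(d_bay_store)}
  ∪ add   = {at(store), have(k2), key_at(k1,hall), locked(d_store_hall), open(d_bay_hall), open(d_bay_store)}

== RESULT ==
["at(store)", "have(k2)", "key_at(k1,hall)", "locked(d_store_hall)", "open(d_bay_hall)", "open(d_bay_store)"]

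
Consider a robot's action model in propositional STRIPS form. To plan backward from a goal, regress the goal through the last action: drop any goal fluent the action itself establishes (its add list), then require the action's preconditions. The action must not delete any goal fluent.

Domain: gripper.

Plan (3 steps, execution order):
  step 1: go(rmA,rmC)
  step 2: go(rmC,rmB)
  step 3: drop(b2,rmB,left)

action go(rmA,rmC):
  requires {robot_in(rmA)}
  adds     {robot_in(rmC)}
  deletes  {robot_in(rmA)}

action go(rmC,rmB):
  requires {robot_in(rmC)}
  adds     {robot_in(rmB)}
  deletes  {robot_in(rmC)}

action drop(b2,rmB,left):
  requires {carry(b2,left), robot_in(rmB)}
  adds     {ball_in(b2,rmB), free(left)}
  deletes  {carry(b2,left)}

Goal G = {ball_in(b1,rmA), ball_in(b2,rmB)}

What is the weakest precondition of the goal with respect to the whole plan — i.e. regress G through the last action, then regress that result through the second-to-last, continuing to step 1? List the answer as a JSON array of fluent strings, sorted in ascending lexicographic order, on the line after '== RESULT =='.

Work backward from the goal:
  through step 3 (drop(b2,rmB,left)): drop {ball_in(b2,rmB)}, keep {ball_in(b1,rmA)}, require {carry(b2,left), robot_in(rmB)}
    → {ball_in(b1,rmA), carry(b2,left), robot_in(rmB)}
  through step 2 (go(rmC,rmB)): drop {robot_in(rmB)}, keep {ball_in(b1,rmA), carry(b2,left)}, require {robot_in(rmC)}
    → {ball_in(b1,rmA), carry(b2,left), robot_in(rmC)}
  through step 1 (go(rmA,rmC)): drop {robot_in(rmC)}, keep {ball_in(b1,rmA), carry(b2,left)}, require {robot_in(rmA)}
    → {ball_in(b1,rmA), carry(b2,left), robot_in(rmA)}

== RESULT ==
["ball_in(b1,rmA)", "carry(b2,left)", "robot_in(rmA)"]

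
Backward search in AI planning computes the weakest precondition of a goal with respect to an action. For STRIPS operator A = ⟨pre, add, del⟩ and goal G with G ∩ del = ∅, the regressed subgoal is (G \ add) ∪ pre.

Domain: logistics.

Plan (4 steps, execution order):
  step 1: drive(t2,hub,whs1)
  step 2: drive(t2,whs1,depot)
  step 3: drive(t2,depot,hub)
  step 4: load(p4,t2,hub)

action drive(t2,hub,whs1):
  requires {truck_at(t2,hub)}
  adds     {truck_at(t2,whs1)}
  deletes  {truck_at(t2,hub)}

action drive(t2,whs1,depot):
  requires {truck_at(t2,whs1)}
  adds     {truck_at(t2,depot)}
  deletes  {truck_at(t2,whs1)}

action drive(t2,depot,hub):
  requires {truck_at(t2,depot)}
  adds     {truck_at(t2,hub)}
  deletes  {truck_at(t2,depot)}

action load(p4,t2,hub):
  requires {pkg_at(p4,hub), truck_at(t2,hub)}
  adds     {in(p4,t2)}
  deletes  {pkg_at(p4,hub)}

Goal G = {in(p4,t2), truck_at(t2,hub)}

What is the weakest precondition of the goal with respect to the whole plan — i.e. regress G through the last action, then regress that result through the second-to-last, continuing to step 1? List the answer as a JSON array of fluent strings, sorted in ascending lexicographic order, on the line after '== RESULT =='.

Work backward from the goal:
  through step 4 (load(p4,t2,hub)): drop {in(p4,t2)}, keep {truck_at(t2,hub)}, require {pkg_at(p4,hub), truck_at(t2,hub)}
    → {pkg_at(p4,hub), truck_at(t2,hub)}
  through step 3 (drive(t2,depot,hub)): drop {truck_at(t2,hub)}, keep {pkg_at(p4,hub)}, require {truck_at(t2,depot)}
    → {pkg_at(p4,hub), truck_at(t2,depot)}
  through step 2 (drive(t2,whs1,depot)): drop {truck_at(t2,depot)}, keep {pkg_at(p4,hub)}, require {truck_at(t2,whs1)}
    → {pkg_at(p4,hub), truck_at(t2,whs1)}
  through step 1 (drive(t2,hub,whs1)): drop {truck_at(t2,whs1)}, keep {pkg_at(p4,hub)}, require {truck_at(t2,hub)}
    → {pkg_at(p4,hub), truck_at(t2,hub)}

== RESULT ==
["pkg_at(p4,hub)", "truck_at(t2,hub)"]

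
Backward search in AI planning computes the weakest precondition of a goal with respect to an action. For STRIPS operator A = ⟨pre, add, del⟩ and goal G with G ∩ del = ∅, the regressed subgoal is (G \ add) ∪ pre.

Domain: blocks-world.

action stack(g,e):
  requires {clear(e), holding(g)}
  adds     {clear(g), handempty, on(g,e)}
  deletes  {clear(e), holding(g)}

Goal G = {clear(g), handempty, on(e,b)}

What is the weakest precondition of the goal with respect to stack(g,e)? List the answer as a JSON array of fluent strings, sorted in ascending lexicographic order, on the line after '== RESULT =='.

Compute (G \ add) ∪ pre:
  G ∩ del = {}  (empty — regression defined)
  G \ add = {clear(g), handempty, on(e,b)} \ {clear(g), handempty, on(g,e)} = {on(e,b)}
  ∪ pre   = {on(e,b)} ∪ {clear(e), holding(g)}
          = {clear(e), holding(g), on(e,b)}

== RESULT ==
["clear(e)", "holding(g)", "on(e,b)"]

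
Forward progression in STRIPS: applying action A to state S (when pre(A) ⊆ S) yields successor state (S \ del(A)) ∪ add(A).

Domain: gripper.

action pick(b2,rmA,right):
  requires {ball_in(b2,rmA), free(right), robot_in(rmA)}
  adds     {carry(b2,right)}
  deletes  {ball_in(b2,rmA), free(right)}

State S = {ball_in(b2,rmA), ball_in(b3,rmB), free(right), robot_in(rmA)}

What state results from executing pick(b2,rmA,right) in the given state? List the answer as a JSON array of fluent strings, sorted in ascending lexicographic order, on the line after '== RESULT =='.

Progress:
  pre ⊆ S: {ball_in(b2,rmA), free(right), robot_in(rmA)} ⊆ S  — applicable
  S \ del = {ball_in(b3,rmB), robot_in(rmA)}
  ∪ add   = {ball_in(b3,rmB), carry(b2,right), robot_in(rmA)}

== RESULT ==
["ball_in(b3,rmB)", "carry(b2,right)", "robot_in(rmA)"]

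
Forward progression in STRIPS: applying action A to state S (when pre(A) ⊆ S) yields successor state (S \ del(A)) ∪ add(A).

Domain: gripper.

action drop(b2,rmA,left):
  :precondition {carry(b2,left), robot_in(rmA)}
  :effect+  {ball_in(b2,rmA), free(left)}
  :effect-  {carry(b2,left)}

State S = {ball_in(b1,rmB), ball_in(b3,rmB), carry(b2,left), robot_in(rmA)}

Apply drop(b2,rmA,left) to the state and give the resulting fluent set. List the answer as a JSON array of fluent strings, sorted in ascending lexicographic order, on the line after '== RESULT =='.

Progress:
  pre ⊆ S: {carry(b2,left), robot_in(rmA)} ⊆ S  — applicable
  S \ del = {ball_in(b1,rmB), ball_in(b3,rmB), robot_in(rmA)}
  ∪ add   = {ball_in(b1,rmB), ball_in(b2,rmA), ball_in(b3,rmB), free(left), robot_in(rmA)}

== RESULT ==
["ball_in(b1,rmB)", "ball_in(b2,rmA)", "ball_in(b3,rmB)", "free(left)", "robot_in(rmA)"]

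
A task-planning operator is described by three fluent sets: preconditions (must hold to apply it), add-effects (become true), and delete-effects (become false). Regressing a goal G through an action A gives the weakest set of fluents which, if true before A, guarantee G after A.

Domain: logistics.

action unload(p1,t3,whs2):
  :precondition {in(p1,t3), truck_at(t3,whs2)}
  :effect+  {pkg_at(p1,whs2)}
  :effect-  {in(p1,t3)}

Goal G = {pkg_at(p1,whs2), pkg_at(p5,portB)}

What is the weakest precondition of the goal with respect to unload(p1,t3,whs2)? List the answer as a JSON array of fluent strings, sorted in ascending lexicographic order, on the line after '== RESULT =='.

Compute (G \ add) ∪ pre:
  G ∩ del = {}  (empty — regression defined)
  G \ add = {pkg_at(p1,whs2), pkg_at(p5,portB)} \ {pkg_at(p1,whs2)} = {pkg_at(p5,portB)}
  ∪ pre   = {pkg_at(p5,portB)} ∪ {in(p1,t3), truck_at(t3,whs2)}
          = {in(p1,t3), pkg_at(p5,portB), truck_at(t3,whs2)}

== RESULT ==
["in(p1,t3)", "pkg_at(p5,portB)", "truck_at(t3,whs2)"]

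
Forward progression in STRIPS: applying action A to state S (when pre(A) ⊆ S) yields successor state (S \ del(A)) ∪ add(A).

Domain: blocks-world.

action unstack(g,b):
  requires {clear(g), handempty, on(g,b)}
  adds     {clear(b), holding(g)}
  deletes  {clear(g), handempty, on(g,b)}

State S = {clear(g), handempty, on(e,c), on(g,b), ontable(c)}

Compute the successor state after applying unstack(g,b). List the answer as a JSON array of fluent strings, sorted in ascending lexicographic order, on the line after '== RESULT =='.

Compute (S \ del) ∪ add:
  pre ⊆ S: {clear(g), handempty, on(g,b)} ⊆ S  — applicable
  S \ del = {on(e,c), ontable(c)}
  ∪ add   = {clear(b), holding(g), on(e,c), ontable(c)}

== RESULT ==
["clear(b)", "holding(g)", "on(e,c)", "ontable(c)"]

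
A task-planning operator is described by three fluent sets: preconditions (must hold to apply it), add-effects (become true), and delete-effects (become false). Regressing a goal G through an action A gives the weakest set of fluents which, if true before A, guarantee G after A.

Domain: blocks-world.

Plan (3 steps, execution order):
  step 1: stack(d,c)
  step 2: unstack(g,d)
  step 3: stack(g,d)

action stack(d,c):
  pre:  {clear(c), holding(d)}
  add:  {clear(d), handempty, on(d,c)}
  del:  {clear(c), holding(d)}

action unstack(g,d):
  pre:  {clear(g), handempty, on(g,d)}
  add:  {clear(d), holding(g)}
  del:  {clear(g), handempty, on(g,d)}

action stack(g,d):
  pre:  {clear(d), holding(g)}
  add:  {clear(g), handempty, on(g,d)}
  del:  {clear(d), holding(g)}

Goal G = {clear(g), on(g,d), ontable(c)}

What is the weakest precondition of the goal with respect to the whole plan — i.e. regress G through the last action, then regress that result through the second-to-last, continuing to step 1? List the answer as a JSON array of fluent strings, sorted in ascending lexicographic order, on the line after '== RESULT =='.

Regress step by step:
  through step 3 (stack(g,d)): drop {clear(g), on(g,d)}, keep {ontable(c)}, require {clear(d), holding(g)}
    → {clear(d), holding(g), ontable(c)}
  through step 2 (unstack(g,d)): drop {clear(d), holding(g)}, keep {ontable(c)}, require {clear(g), handempty, on(g,d)}
    → {clear(g), handempty, on(g,d), ontable(c)}
  through step 1 (stack(d,c)): drop {handempty}, keep {clear(g), on(g,d), ontable(c)}, require {clear(c), holding(d)}
    → {clear(c), clear(g), holding(d), on(g,d), ontable(c)}

== RESULT ==
["clear(c)", "clear(g)", "holding(d)", "on(g,d)", "ontable(c)"]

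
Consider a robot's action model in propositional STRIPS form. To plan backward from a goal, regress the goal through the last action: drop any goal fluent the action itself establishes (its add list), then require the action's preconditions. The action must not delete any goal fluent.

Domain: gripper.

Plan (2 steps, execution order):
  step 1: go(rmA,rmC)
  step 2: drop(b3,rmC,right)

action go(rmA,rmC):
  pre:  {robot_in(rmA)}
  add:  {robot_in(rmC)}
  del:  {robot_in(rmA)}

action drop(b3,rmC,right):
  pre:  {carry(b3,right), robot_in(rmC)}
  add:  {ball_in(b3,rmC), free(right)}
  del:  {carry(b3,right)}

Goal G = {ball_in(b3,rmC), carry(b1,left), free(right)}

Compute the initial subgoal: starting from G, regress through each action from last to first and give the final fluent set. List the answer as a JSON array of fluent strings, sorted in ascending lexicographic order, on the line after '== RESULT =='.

Work backward from the goal:
  through step 2 (drop(b3,rmC,right)): drop {ball_in(b3,rmC), free(right)}, keep {carry(b1,left)}, require {carry(b3,right), robot_in(rmC)}
    → {carry(b1,left), carry(b3,right), robot_in(rmC)}
  through step 1 (go(rmA,rmC)): drop {robot_in(rmC)}, keep {carry(b1,left), carry(b3,right)}, require {robot_in(rmA)}
    → {carry(b1,left), carry(b3,right), robot_in(rmA)}

== RESULT ==
["carry(b1,left)", "carry(b3,right)", "robot_in(rmA)"]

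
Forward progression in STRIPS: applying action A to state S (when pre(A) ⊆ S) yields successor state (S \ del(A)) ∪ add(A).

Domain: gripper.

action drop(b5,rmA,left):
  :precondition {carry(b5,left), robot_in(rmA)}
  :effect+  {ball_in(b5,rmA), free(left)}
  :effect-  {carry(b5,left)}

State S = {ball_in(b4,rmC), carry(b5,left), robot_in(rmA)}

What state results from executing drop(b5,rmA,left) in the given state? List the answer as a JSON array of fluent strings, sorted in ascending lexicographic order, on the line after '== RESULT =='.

Compute (S \ del) ∪ add:
  pre ⊆ S: {carry(b5,left), robot_in(rmA)} ⊆ S  — applicable
  S \ del = {ball_in(b4,rmC), robot_in(rmA)}
  ∪ add   = {ball_in(b4,rmC), ball_in(b5,rmA), free(left), robot_in(rmA)}

== RESULT ==
["ball_in(b4,rmC)", "ball_in(b5,rmA)", "free(left)", "robot_in(rmA)"]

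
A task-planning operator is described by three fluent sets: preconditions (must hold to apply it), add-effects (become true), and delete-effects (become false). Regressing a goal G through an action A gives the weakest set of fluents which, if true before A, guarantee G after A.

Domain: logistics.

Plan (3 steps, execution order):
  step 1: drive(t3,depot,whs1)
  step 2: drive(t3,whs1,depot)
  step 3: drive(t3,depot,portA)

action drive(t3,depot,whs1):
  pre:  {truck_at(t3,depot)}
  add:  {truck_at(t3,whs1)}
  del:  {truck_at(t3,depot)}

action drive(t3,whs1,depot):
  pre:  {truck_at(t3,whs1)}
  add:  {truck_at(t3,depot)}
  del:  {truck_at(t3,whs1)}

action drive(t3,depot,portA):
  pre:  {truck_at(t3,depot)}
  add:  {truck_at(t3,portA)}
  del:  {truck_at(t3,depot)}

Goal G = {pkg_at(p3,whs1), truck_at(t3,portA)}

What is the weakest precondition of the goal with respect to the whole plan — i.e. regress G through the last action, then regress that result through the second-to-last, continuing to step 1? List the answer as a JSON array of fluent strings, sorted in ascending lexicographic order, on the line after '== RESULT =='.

Regress step by step:
  through step 3 (drive(t3,depot,portA)): drop {truck_at(t3,portA)}, keep {pkg_at(p3,whs1)}, require {truck_at(t3,depot)}
    → {pkg_at(p3,whs1), truck_at(t3,depot)}
  through step 2 (drive(t3,whs1,depot)): drop {truck_at(t3,depot)}, keep {pkg_at(p3,whs1)}, require {truck_at(t3,whs1)}
    → {pkg_at(p3,whs1), truck_at(t3,whs1)}
  through step 1 (drive(t3,depot,whs1)): drop {truck_at(t3,whs1)}, keep {pkg_at(p3,whs1)}, require {truck_at(t3,depot)}
    → {pkg_at(p3,whs1), truck_at(t3,depot)}

== RESULT ==
["pkg_at(p3,whs1)", "truck_at(t3,depot)"]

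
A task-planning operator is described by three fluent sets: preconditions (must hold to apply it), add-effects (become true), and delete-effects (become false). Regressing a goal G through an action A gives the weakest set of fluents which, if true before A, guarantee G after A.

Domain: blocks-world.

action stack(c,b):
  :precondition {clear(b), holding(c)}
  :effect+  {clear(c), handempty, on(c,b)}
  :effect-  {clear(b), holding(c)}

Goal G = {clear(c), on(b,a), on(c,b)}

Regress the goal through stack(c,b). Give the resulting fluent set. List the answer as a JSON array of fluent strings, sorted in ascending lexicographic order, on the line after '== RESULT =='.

Regress:
  G ∩ del = {}  (empty — regression defined)
  G \ add = {clear(c), on(b,a), on(c,b)} \ {clear(c), handempty, on(c,b)} = {on(b,a)}
  ∪ pre   = {on(b,a)} ∪ {clear(b), holding(c)}
          = {clear(b), holding(c), on(b,a)}

== RESULT ==
["clear(b)", "holding(c)", "on(b,a)"]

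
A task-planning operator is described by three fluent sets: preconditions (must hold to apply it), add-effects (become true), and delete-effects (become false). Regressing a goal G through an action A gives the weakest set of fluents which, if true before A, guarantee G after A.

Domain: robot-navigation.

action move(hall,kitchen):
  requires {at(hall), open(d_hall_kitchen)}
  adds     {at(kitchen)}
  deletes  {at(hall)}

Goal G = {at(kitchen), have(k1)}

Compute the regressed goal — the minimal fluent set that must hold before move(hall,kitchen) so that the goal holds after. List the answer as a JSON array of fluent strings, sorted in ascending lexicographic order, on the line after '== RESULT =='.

Regress:
  G ∩ del = {}  (empty — regression defined)
  G \ add = {at(kitchen), have(k1)} \ {at(kitchen)} = {have(k1)}
  ∪ pre   = {have(k1)} ∪ {at(hall), open(d_hall_kitchen)}
          = {at(hall), have(k1), open(d_hall_kitchen)}

== RESULT ==
["at(hall)", "have(k1)", "open(d_hall_kitchen)"]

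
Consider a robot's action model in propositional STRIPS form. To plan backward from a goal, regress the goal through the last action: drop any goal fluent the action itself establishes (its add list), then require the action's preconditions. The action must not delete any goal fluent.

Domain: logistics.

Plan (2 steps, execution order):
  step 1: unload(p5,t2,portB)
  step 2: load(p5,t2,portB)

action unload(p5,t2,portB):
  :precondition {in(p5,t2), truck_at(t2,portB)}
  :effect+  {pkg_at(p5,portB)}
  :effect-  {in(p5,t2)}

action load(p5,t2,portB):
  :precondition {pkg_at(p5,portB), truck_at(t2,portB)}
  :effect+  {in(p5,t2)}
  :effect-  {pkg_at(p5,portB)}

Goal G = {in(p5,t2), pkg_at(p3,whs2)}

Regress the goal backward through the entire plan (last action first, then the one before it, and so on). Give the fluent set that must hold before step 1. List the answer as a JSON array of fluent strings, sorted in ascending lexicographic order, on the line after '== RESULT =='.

Work backward from the goal:
  through step 2 (load(p5,t2,portB)): drop {in(p5,t2)}, keep {pkg_at(p3,whs2)}, require {pkg_at(p5,portB), truck_at(t2,portB)}
    → {pkg_at(p3,whs2), pkg_at(p5,portB), truck_at(t2,portB)}
  through step 1 (unload(p5,t2,portB)): drop {pkg_at(p5,portB)}, keep {pkg_at(p3,whs2), truck_at(t2,portB)}, require {in(p5,t2), truck_at(t2,portB)}
    → {in(p5,t2), pkg_at(p3,whs2), truck_at(t2,portB)}

== RESULT ==
["in(p5,t2)", "pkg_at(p3,whs2)", "truck_at(t2,portB)"]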